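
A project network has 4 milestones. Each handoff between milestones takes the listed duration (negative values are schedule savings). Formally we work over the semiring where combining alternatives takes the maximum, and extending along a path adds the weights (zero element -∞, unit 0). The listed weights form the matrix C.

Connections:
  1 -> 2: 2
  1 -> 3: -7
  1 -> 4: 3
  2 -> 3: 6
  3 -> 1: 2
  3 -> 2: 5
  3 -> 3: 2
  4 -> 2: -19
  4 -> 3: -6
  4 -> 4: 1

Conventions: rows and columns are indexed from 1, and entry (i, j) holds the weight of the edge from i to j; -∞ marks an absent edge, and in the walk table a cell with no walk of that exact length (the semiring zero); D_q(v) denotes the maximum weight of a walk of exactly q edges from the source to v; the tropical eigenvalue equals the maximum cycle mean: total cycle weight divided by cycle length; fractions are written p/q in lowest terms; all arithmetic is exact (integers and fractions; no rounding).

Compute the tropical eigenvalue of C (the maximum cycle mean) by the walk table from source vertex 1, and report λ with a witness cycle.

q=0: [0, -∞, -∞, -∞]
q=1: [-∞, 2, -7, 3]
q=2: [-5, -2, 8, 4]
q=3: [10, 13, 10, 5]
q=4: [12, 15, 19, 13]
Optimal cycle mean attained by: cycle 2->3->2, total 6 + 5, length 2.
Answer: λ = 11/2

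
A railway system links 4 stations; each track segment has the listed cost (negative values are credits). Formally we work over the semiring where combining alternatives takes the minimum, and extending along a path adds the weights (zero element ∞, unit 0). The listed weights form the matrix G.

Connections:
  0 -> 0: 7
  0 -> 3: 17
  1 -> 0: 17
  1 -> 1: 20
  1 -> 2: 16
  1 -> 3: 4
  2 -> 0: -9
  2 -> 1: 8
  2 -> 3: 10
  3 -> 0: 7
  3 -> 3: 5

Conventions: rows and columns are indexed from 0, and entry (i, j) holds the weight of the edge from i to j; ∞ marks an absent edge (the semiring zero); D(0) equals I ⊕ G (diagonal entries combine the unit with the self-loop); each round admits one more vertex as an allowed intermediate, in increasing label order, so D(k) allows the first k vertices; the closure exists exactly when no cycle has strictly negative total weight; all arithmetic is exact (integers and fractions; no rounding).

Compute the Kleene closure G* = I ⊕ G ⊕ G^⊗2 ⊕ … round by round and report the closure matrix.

D(0):
  [0, ∞, ∞, 17]
  [17, 0, 16, 4]
  [-9, 8, 0, 10]
  [7, ∞, ∞, 0]
D(1):
  [0, ∞, ∞, 17]
  [17, 0, 16, 4]
  [-9, 8, 0, 8]
  [7, ∞, ∞, 0]
D(2):
  [0, ∞, ∞, 17]
  [17, 0, 16, 4]
  [-9, 8, 0, 8]
  [7, ∞, ∞, 0]
D(3):
  [0, ∞, ∞, 17]
  [7, 0, 16, 4]
  [-9, 8, 0, 8]
  [7, ∞, ∞, 0]
D(4):
  [0, ∞, ∞, 17]
  [7, 0, 16, 4]
  [-9, 8, 0, 8]
  [7, ∞, ∞, 0]
Answer: G* = [[0, ∞, ∞, 17], [7, 0, 16, 4], [-9, 8, 0, 8], [7, ∞, ∞, 0]]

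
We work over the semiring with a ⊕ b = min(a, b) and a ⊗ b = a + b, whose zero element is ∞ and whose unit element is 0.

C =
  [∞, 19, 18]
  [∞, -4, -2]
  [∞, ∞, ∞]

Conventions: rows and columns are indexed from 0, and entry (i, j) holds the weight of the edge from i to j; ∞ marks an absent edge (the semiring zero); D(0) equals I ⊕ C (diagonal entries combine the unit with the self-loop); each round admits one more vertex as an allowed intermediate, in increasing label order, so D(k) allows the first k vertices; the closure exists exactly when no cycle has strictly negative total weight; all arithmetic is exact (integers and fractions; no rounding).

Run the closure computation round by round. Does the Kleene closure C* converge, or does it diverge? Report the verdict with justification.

Detection: at round 0, diagonal entry (1, 1) turns strictly negative.
Key observation: the cycle 1->1 has total weight (-4), which is strictly negative.
Answer: DIVERGES — negative cycle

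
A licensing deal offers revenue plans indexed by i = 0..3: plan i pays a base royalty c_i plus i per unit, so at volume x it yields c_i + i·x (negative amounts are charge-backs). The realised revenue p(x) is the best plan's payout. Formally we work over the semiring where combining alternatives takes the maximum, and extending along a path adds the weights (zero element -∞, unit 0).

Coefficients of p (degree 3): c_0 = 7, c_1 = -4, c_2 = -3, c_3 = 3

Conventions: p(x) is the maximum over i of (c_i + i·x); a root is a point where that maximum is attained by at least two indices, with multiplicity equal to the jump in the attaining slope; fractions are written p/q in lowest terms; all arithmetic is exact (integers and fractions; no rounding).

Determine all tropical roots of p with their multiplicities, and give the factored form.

hull edge (i=0, c=7) to (i=3, c=3): slope -4/3, span 3
Factored form: p(x) = 3 ⊗ (x ⊕ 4/3) ⊗ (x ⊕ 4/3) ⊗ (x ⊕ 4/3)
Answer: roots = 4/3 (mult 3)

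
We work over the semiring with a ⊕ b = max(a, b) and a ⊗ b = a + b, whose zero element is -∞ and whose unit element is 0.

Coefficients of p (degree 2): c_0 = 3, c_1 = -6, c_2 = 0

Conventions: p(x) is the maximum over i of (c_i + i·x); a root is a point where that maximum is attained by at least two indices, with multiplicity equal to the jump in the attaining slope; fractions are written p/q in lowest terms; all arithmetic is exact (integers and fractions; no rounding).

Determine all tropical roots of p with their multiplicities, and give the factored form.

hull edge (i=0, c=3) to (i=2, c=0): slope -3/2, span 2
Factored form: p(x) = 0 ⊗ (x ⊕ 3/2) ⊗ (x ⊕ 3/2)
Answer: roots = 3/2 (mult 2)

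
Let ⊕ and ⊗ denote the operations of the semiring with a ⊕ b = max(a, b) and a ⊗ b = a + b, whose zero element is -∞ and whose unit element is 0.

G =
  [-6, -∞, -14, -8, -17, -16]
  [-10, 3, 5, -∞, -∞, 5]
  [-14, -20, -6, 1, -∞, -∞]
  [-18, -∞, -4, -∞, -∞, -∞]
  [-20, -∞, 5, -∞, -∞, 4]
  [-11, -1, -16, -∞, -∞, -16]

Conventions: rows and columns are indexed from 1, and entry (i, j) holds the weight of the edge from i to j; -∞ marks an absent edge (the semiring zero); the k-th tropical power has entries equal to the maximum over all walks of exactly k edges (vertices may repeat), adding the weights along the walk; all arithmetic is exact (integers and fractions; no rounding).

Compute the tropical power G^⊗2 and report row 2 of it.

G^⊗2:
  [-12, -17, -12, -13, -23, -13]
  [-6, 6, 8, 6, -27, 8]
  [-17, -17, -3, -5, -31, -15]
  [-18, -24, -10, -3, -35, -34]
  [-7, 3, -1, 6, -37, -12]
  [-11, 2, 4, -15, -28, 4]
Answer: row 2 of G^⊗2 = [-6, 6, 8, 6, -27, 8]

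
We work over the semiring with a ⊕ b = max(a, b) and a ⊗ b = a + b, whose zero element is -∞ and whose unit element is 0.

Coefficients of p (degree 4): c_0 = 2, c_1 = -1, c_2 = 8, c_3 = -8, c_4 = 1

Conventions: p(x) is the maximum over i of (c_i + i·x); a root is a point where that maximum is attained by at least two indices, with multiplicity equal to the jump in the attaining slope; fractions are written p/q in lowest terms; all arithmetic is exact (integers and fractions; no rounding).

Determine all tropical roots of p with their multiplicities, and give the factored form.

hull edge (i=0, c=2) to (i=2, c=8): slope 3, span 2
hull edge (i=2, c=8) to (i=4, c=1): slope -7/2, span 2
Factored form: p(x) = 1 ⊗ (x ⊕ (-3)) ⊗ (x ⊕ (-3)) ⊗ (x ⊕ 7/2) ⊗ (x ⊕ 7/2)
Answer: roots = -3 (mult 2), 7/2 (mult 2)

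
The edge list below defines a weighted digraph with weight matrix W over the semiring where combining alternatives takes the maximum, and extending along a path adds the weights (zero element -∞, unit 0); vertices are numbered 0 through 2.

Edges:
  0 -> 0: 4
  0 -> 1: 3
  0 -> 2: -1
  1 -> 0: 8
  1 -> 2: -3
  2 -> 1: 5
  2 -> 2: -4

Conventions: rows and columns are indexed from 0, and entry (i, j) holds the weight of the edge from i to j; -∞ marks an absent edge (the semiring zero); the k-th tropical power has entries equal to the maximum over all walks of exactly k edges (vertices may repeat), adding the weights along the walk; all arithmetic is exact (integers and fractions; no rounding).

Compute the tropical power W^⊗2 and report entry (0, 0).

W^⊗2:
  [11, 7, 3]
  [12, 11, 7]
  [13, 1, 2]
Key observation: the optimum is the walk 0->1->0, with weight 3 + 8 = 11.
Optimal value attained by: walk 0->1->0.
Answer: (W^⊗2)[0][0] = 11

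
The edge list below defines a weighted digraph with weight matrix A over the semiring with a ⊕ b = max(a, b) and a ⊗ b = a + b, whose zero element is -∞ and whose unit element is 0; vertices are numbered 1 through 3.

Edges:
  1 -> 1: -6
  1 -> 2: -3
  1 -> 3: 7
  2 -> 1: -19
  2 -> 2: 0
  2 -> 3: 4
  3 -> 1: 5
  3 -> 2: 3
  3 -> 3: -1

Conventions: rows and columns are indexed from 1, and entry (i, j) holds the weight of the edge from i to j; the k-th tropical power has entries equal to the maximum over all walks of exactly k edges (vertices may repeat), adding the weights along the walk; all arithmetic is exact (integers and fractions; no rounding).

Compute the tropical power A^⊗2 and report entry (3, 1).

A^⊗2:
  [12, 10, 6]
  [9, 7, 4]
  [4, 3, 12]
Key observation: the optimum is the walk 3->3->1, with weight (-1) + 5 = 4.
Optimal value attained by: walk 3->3->1.
Answer: (A^⊗2)[3][1] = 4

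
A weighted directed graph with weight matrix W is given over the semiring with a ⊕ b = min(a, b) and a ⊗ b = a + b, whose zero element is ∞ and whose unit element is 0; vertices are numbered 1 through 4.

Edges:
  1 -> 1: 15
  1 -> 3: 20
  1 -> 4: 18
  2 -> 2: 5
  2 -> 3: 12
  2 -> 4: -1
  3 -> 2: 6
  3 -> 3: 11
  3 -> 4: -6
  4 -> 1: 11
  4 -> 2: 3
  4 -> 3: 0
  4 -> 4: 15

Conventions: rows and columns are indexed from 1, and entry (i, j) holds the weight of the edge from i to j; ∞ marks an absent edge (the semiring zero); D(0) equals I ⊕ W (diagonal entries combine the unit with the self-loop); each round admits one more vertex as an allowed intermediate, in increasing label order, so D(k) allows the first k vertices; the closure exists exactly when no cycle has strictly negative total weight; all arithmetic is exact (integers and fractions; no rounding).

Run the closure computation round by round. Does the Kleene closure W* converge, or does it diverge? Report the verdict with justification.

D(0):
  [0, ∞, 20, 18]
  [∞, 0, 12, -1]
  [∞, 6, 0, -6]
  [11, 3, 0, 0]
D(1):
  [0, ∞, 20, 18]
  [∞, 0, 12, -1]
  [∞, 6, 0, -6]
  [11, 3, 0, 0]
D(2):
  [0, ∞, 20, 18]
  [∞, 0, 12, -1]
  [∞, 6, 0, -6]
  [11, 3, 0, 0]
Detection: at round 3, diagonal entry (4, 4) turns strictly negative.
Key observation: the cycle 4->3->4 has total weight 0 + (-6), which is strictly negative.
Answer: DIVERGES — negative cycle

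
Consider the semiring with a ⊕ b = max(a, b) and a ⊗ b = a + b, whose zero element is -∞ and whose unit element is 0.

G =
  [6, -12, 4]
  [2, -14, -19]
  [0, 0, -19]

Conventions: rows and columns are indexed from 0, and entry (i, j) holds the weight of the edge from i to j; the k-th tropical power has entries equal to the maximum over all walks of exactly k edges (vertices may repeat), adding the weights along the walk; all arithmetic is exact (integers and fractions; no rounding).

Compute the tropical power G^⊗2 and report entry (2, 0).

G^⊗2:
  [12, 4, 10]
  [8, -10, 6]
  [6, -12, 4]
Key observation: the optimum is the walk 2->0->0, with weight 0 + 6 = 6.
Optimal value attained by: walk 2->0->0.
Answer: (G^⊗2)[2][0] = 6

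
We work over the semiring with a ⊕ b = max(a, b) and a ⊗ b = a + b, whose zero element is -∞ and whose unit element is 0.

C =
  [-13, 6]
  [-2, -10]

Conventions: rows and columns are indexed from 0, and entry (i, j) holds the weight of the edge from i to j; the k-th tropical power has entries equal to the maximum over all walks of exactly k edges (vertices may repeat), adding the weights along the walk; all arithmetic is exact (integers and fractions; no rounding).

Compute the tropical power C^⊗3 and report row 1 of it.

C^⊗2:
  [4, -4]
  [-12, 4]
C^⊗3:
  [-6, 10]
  [2, -6]
Answer: row 1 of C^⊗3 = [2, -6]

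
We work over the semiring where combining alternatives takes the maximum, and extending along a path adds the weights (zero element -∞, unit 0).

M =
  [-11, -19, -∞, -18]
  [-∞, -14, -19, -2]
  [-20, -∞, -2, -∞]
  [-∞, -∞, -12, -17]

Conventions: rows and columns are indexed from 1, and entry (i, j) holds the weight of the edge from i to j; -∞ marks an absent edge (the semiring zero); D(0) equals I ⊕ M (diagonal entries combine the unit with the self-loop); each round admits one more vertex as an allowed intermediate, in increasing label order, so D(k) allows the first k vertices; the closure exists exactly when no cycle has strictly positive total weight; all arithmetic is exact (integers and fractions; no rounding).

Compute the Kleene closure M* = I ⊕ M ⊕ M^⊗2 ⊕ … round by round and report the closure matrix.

D(0):
  [0, -19, -∞, -18]
  [-∞, 0, -19, -2]
  [-20, -∞, 0, -∞]
  [-∞, -∞, -12, 0]
D(1):
  [0, -19, -∞, -18]
  [-∞, 0, -19, -2]
  [-20, -39, 0, -38]
  [-∞, -∞, -12, 0]
D(2):
  [0, -19, -38, -18]
  [-∞, 0, -19, -2]
  [-20, -39, 0, -38]
  [-∞, -∞, -12, 0]
D(3):
  [0, -19, -38, -18]
  [-39, 0, -19, -2]
  [-20, -39, 0, -38]
  [-32, -51, -12, 0]
D(4):
  [0, -19, -30, -18]
  [-34, 0, -14, -2]
  [-20, -39, 0, -38]
  [-32, -51, -12, 0]
Answer: M* = [[0, -19, -30, -18], [-34, 0, -14, -2], [-20, -39, 0, -38], [-32, -51, -12, 0]]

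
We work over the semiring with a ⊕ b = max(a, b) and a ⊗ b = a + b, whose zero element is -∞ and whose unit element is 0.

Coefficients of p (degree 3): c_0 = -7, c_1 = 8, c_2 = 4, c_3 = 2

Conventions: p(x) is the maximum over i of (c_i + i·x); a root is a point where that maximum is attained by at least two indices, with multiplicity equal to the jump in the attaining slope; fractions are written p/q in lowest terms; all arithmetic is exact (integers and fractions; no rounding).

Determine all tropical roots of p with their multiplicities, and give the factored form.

hull edge (i=0, c=-7) to (i=1, c=8): slope 15, span 1
hull edge (i=1, c=8) to (i=3, c=2): slope -3, span 2
Factored form: p(x) = 2 ⊗ (x ⊕ (-15)) ⊗ (x ⊕ 3) ⊗ (x ⊕ 3)
Answer: roots = -15 (mult 1), 3 (mult 2)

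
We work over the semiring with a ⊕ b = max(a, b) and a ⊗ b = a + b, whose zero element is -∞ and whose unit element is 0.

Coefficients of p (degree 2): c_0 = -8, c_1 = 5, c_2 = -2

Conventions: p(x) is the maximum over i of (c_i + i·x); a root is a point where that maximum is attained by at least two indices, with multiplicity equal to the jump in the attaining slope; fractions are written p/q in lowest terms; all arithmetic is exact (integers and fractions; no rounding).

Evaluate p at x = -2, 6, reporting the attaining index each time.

p(-2) = max(-8+0·(-2)=-8, 5+1·(-2)=3, -2+2·(-2)=-6) = 3 (attained by i=1)
p(6) = max(-8+0·6=-8, 5+1·6=11, -2+2·6=10) = 11 (attained by i=1)
Answer: p(-2) = 3; p(6) = 11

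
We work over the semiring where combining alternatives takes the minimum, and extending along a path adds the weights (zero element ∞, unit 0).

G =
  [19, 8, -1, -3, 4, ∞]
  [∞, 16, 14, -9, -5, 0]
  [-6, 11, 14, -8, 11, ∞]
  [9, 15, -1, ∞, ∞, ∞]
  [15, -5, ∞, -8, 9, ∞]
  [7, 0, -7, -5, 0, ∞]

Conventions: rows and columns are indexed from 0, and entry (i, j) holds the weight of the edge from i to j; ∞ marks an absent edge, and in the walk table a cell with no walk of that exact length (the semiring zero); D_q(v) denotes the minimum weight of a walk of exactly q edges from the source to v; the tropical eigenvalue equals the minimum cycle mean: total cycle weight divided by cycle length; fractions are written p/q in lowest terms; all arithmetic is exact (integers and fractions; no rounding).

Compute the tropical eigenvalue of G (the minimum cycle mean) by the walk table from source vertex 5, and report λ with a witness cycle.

q=0: [∞, ∞, ∞, ∞, ∞, 0]
q=1: [7, 0, -7, -5, 0, ∞]
q=2: [-13, -5, -6, -15, -5, 0]
q=3: [-12, -10, -16, -16, -10, -5]
q=4: [-22, -15, -17, -24, -15, -10]
q=5: [-23, -20, -25, -25, -20, -15]
q=6: [-31, -25, -26, -33, -25, -20]
Optimal cycle mean attained by: cycle 1->4->1, total (-5) + (-5), length 2.
Answer: λ = -5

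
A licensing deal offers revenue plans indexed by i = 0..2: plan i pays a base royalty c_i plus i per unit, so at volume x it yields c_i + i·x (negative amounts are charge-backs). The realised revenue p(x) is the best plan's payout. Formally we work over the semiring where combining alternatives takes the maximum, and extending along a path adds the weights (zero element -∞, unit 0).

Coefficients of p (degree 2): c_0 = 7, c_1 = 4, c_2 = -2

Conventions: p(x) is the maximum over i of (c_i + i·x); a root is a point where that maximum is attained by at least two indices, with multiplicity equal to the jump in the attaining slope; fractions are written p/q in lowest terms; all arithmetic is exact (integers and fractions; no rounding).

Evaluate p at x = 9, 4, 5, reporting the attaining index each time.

p(9) = max(7+0·9=7, 4+1·9=13, -2+2·9=16) = 16 (attained by i=2)
p(4) = max(7+0·4=7, 4+1·4=8, -2+2·4=6) = 8 (attained by i=1)
p(5) = max(7+0·5=7, 4+1·5=9, -2+2·5=8) = 9 (attained by i=1)
Answer: p(9) = 16; p(4) = 8; p(5) = 9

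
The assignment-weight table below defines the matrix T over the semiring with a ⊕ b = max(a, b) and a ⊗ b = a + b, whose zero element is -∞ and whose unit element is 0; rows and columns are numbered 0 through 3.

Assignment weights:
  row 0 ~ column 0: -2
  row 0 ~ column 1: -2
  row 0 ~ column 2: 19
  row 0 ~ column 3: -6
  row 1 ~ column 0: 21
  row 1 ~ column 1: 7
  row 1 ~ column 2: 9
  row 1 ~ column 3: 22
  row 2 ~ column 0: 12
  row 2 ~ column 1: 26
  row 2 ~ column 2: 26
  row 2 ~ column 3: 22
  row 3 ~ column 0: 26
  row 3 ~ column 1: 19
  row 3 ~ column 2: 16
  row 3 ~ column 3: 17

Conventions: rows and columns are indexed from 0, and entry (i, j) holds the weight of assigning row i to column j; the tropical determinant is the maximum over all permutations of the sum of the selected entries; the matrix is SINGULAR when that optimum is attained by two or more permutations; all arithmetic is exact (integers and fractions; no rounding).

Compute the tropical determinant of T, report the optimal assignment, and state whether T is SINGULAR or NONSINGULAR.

σ = (0, 1, 2, 3): (-2) + 7 + 26 + 17 = 48
σ = (0, 1, 3, 2): (-2) + 7 + 22 + 16 = 43
σ = (0, 2, 1, 3): (-2) + 9 + 26 + 17 = 50
σ = (0, 2, 3, 1): (-2) + 9 + 22 + 19 = 48
σ = (0, 3, 1, 2): (-2) + 22 + 26 + 16 = 62
σ = (0, 3, 2, 1): (-2) + 22 + 26 + 19 = 65
σ = (1, 0, 2, 3): (-2) + 21 + 26 + 17 = 62
σ = (1, 0, 3, 2): (-2) + 21 + 22 + 16 = 57
σ = (1, 2, 0, 3): (-2) + 9 + 12 + 17 = 36
σ = (1, 2, 3, 0): (-2) + 9 + 22 + 26 = 55
σ = (1, 3, 0, 2): (-2) + 22 + 12 + 16 = 48
σ = (1, 3, 2, 0): (-2) + 22 + 26 + 26 = 72
σ = (2, 0, 1, 3): 19 + 21 + 26 + 17 = 83
σ = (2, 0, 3, 1): 19 + 21 + 22 + 19 = 81
σ = (2, 1, 0, 3): 19 + 7 + 12 + 17 = 55
σ = (2, 1, 3, 0): 19 + 7 + 22 + 26 = 74
σ = (2, 3, 0, 1): 19 + 22 + 12 + 19 = 72
σ = (2, 3, 1, 0): 19 + 22 + 26 + 26 = 93
σ = (3, 0, 1, 2): (-6) + 21 + 26 + 16 = 57
σ = (3, 0, 2, 1): (-6) + 21 + 26 + 19 = 60
σ = (3, 1, 0, 2): (-6) + 7 + 12 + 16 = 29
σ = (3, 1, 2, 0): (-6) + 7 + 26 + 26 = 53
σ = (3, 2, 0, 1): (-6) + 9 + 12 + 19 = 34
σ = (3, 2, 1, 0): (-6) + 9 + 26 + 26 = 55
Optimal value attained by: σ = (2, 3, 1, 0).
Answer: det⊕(T) = 93; verdict: NONSINGULAR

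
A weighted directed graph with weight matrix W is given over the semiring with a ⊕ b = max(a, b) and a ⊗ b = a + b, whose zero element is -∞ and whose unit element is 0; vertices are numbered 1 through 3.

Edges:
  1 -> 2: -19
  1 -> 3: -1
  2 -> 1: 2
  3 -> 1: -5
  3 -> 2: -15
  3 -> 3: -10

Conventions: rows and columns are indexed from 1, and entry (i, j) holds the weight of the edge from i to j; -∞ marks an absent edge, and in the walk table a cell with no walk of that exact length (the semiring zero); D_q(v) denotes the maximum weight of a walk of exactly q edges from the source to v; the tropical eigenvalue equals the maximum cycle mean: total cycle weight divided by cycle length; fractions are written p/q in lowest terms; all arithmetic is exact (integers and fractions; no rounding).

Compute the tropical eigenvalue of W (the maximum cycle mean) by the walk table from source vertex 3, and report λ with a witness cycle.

q=0: [-∞, -∞, 0]
q=1: [-5, -15, -10]
q=2: [-13, -24, -6]
q=3: [-11, -21, -14]
Optimal cycle mean attained by: cycle 1->3->1, total (-1) + (-5), length 2.
Answer: λ = -3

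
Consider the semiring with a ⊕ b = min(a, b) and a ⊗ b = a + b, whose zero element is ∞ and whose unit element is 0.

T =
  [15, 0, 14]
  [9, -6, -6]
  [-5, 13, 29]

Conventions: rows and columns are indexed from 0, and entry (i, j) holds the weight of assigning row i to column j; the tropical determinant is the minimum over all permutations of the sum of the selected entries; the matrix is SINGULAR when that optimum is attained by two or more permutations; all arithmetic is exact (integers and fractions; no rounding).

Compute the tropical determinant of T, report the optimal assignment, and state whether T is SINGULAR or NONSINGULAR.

σ = (0, 1, 2): 15 + (-6) + 29 = 38
σ = (0, 2, 1): 15 + (-6) + 13 = 22
σ = (1, 0, 2): 0 + 9 + 29 = 38
σ = (1, 2, 0): 0 + (-6) + (-5) = -11
σ = (2, 0, 1): 14 + 9 + 13 = 36
σ = (2, 1, 0): 14 + (-6) + (-5) = 3
Optimal value attained by: σ = (1, 2, 0).
Answer: det⊕(T) = -11; verdict: NONSINGULAR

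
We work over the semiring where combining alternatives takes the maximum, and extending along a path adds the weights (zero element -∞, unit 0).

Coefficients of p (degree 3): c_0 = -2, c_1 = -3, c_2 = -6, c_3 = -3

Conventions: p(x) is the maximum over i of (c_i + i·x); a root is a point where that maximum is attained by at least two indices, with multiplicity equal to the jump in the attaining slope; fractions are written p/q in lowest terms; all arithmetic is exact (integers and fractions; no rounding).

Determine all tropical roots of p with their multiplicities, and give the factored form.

hull edge (i=0, c=-2) to (i=3, c=-3): slope -1/3, span 3
Factored form: p(x) = -3 ⊗ (x ⊕ 1/3) ⊗ (x ⊕ 1/3) ⊗ (x ⊕ 1/3)
Answer: roots = 1/3 (mult 3)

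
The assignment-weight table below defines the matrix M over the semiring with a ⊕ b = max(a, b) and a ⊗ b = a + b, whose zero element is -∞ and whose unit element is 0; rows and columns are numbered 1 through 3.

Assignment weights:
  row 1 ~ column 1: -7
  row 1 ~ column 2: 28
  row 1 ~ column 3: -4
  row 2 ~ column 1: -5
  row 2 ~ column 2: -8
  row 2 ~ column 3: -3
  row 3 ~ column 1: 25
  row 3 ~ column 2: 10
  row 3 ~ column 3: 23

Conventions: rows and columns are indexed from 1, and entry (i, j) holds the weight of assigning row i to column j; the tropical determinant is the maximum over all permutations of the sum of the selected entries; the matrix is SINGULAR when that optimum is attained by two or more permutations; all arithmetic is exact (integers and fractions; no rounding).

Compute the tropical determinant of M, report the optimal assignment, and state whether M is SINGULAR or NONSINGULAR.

σ = (1, 2, 3): (-7) + (-8) + 23 = 8
σ = (1, 3, 2): (-7) + (-3) + 10 = 0
σ = (2, 1, 3): 28 + (-5) + 23 = 46
σ = (2, 3, 1): 28 + (-3) + 25 = 50
σ = (3, 1, 2): (-4) + (-5) + 10 = 1
σ = (3, 2, 1): (-4) + (-8) + 25 = 13
Optimal value attained by: σ = (2, 3, 1).
Answer: det⊕(M) = 50; verdict: NONSINGULAR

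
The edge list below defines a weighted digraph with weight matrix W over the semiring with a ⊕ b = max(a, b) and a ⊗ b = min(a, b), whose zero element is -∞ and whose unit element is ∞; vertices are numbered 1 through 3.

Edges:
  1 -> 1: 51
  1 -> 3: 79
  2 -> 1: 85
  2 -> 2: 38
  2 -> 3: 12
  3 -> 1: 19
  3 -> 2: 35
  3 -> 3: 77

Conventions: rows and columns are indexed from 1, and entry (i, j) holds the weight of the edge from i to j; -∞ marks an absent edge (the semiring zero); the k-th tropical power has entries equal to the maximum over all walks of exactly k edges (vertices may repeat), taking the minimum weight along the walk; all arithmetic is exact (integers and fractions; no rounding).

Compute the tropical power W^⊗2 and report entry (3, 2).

W^⊗2:
  [51, 35, 77]
  [51, 38, 79]
  [35, 35, 77]
Key observation: the optimum is the walk 3->2->2, with weight 35 min 38 = 35.
Optimal value attained by: walk 3->2->2.
Answer: (W^⊗2)[3][2] = 35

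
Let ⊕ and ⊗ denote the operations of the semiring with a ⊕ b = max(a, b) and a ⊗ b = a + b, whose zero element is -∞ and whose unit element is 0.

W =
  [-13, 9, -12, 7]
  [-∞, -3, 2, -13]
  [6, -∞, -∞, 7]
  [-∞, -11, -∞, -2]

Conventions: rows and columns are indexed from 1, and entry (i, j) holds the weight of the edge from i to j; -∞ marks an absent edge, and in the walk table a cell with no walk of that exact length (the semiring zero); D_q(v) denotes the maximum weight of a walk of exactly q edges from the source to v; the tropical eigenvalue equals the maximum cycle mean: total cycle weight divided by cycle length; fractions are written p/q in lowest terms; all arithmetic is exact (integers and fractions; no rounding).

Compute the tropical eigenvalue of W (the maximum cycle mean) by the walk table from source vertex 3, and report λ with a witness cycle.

q=0: [-∞, -∞, 0, -∞]
q=1: [6, -∞, -∞, 7]
q=2: [-7, 15, -6, 13]
q=3: [0, 12, 17, 11]
q=4: [23, 9, 14, 24]
Optimal cycle mean attained by: cycle 1->2->3->1, total 9 + 2 + 6, length 3.
Answer: λ = 17/3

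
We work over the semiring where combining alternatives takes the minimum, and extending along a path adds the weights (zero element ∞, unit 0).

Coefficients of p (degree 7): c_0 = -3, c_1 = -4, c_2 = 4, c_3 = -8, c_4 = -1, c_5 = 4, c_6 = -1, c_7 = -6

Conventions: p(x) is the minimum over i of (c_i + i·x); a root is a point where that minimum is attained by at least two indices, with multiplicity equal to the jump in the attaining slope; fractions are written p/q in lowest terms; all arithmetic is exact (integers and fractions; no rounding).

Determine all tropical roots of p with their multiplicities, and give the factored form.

hull edge (i=0, c=-3) to (i=3, c=-8): slope -5/3, span 3
hull edge (i=3, c=-8) to (i=7, c=-6): slope 1/2, span 4
Factored form: p(x) = -6 ⊗ (x ⊕ (-1/2)) ⊗ (x ⊕ (-1/2)) ⊗ (x ⊕ (-1/2)) ⊗ (x ⊕ (-1/2)) ⊗ (x ⊕ 5/3) ⊗ (x ⊕ 5/3) ⊗ (x ⊕ 5/3)
Answer: roots = -1/2 (mult 4), 5/3 (mult 3)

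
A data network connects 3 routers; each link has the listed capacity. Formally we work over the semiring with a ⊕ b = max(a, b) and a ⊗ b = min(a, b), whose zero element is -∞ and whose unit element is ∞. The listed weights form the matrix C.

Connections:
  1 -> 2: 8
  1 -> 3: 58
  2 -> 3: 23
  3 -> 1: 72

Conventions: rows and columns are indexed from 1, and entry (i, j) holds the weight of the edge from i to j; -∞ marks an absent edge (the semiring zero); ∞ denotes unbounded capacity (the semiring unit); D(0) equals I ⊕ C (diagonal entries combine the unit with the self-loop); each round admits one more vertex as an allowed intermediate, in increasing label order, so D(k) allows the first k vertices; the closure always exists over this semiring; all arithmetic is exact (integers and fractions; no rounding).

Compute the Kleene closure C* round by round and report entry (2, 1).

D(0):
  [∞, 8, 58]
  [-∞, ∞, 23]
  [72, -∞, ∞]
D(1):
  [∞, 8, 58]
  [-∞, ∞, 23]
  [72, 8, ∞]
D(2):
  [∞, 8, 58]
  [-∞, ∞, 23]
  [72, 8, ∞]
D(3):
  [∞, 8, 58]
  [23, ∞, 23]
  [72, 8, ∞]
Answer: C*[2][1] = 23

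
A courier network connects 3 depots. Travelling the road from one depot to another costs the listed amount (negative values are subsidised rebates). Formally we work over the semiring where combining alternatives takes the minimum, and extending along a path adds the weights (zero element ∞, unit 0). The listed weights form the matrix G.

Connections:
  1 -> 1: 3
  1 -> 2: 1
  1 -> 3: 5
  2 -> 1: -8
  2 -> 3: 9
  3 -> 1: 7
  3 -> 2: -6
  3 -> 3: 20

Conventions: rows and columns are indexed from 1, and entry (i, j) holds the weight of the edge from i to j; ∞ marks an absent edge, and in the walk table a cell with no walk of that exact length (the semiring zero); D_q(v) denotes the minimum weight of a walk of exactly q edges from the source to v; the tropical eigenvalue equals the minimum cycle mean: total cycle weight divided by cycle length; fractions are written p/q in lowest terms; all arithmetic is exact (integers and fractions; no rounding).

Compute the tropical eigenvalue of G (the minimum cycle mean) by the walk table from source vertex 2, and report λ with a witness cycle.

q=0: [∞, 0, ∞]
q=1: [-8, ∞, 9]
q=2: [-5, -7, -3]
q=3: [-15, -9, 0]
Optimal cycle mean attained by: cycle 1->2->1, total 1 + (-8), length 2.
Answer: λ = -7/2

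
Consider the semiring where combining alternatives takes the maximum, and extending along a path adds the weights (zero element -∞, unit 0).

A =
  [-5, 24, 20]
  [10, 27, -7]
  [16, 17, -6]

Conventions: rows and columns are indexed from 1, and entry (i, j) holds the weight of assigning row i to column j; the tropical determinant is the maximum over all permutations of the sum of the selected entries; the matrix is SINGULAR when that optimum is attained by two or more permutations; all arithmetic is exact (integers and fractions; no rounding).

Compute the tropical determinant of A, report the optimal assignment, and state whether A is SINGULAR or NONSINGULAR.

σ = (1, 2, 3): (-5) + 27 + (-6) = 16
σ = (1, 3, 2): (-5) + (-7) + 17 = 5
σ = (2, 1, 3): 24 + 10 + (-6) = 28
σ = (2, 3, 1): 24 + (-7) + 16 = 33
σ = (3, 1, 2): 20 + 10 + 17 = 47
σ = (3, 2, 1): 20 + 27 + 16 = 63
Optimal value attained by: σ = (3, 2, 1).
Answer: det⊕(A) = 63; verdict: NONSINGULAR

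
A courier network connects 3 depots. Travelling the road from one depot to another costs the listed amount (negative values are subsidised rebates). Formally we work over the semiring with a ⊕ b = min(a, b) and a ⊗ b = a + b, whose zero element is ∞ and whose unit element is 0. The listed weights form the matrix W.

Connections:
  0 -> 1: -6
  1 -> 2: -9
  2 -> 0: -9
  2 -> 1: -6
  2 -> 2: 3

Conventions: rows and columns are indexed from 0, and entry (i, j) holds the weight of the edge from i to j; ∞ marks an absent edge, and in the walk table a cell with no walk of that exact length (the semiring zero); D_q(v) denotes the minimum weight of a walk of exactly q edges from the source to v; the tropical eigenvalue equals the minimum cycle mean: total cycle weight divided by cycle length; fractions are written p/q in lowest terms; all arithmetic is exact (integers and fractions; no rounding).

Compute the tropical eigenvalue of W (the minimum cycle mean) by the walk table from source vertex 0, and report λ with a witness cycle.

q=0: [0, ∞, ∞]
q=1: [∞, -6, ∞]
q=2: [∞, ∞, -15]
q=3: [-24, -21, -12]
Optimal cycle mean attained by: cycle 0->1->2->0, total (-6) + (-9) + (-9), length 3.
Answer: λ = -8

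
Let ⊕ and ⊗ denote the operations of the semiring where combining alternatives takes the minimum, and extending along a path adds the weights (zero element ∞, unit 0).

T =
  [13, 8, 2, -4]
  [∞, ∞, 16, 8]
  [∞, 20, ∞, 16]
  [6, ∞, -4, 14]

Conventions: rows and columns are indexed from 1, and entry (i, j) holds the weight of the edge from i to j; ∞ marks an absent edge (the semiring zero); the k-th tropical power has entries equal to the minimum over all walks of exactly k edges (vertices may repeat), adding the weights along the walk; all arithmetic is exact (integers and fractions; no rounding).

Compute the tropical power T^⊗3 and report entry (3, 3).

T^⊗2:
  [2, 21, -8, 9]
  [14, 36, 4, 22]
  [22, ∞, 12, 28]
  [19, 14, 8, 2]
T^⊗3:
  [15, 10, 4, -2]
  [27, 22, 16, 10]
  [34, 30, 24, 18]
  [8, 27, -2, 15]
Key observation: the optimum is the walk 3->2->4->3, with weight 20 + 8 + (-4) = 24.
Optimal value attained by: walk 3->2->4->3.
Answer: (T^⊗3)[3][3] = 24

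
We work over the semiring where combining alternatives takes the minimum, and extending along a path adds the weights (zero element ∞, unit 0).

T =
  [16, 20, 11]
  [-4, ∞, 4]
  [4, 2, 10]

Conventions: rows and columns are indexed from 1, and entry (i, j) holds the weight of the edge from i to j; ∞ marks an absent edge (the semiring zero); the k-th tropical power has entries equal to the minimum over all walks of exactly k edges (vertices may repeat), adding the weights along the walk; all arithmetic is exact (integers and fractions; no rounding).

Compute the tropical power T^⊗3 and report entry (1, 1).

T^⊗2:
  [15, 13, 21]
  [8, 6, 7]
  [-2, 12, 6]
T^⊗3:
  [9, 23, 17]
  [2, 9, 10]
  [8, 8, 9]
Key observation: the optimum is the walk 1->3->2->1, with weight 11 + 2 + (-4) = 9.
Optimal value attained by: walk 1->3->2->1.
Answer: (T^⊗3)[1][1] = 9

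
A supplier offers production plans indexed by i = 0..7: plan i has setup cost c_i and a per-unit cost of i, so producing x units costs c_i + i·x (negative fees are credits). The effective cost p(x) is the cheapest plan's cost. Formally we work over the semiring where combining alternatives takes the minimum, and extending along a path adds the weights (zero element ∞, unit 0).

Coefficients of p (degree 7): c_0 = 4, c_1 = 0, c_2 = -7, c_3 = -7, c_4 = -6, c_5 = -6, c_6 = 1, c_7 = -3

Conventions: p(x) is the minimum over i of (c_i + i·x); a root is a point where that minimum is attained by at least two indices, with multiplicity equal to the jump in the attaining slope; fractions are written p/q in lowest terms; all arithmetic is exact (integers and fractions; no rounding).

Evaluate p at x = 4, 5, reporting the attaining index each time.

p(4) = min(4+0·4=4, 0+1·4=4, -7+2·4=1, -7+3·4=5, -6+4·4=10, -6+5·4=14, 1+6·4=25, -3+7·4=25) = 1 (attained by i=2)
p(5) = min(4+0·5=4, 0+1·5=5, -7+2·5=3, -7+3·5=8, -6+4·5=14, -6+5·5=19, 1+6·5=31, -3+7·5=32) = 3 (attained by i=2)
Answer: p(4) = 1; p(5) = 3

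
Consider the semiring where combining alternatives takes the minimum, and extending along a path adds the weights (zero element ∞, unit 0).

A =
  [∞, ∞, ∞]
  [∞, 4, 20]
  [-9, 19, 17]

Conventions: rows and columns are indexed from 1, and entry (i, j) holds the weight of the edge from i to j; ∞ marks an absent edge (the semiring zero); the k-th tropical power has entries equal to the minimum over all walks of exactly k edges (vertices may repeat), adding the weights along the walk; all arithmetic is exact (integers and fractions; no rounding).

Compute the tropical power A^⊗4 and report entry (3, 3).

A^⊗2:
  [∞, ∞, ∞]
  [11, 8, 24]
  [8, 23, 34]
A^⊗3:
  [∞, ∞, ∞]
  [15, 12, 28]
  [25, 27, 43]
A^⊗4:
  [∞, ∞, ∞]
  [19, 16, 32]
  [34, 31, 47]
Key observation: the optimum is the walk 3->2->2->2->3, with weight 19 + 4 + 4 + 20 = 47.
Optimal value attained by: walk 3->2->2->2->3.
Answer: (A^⊗4)[3][3] = 47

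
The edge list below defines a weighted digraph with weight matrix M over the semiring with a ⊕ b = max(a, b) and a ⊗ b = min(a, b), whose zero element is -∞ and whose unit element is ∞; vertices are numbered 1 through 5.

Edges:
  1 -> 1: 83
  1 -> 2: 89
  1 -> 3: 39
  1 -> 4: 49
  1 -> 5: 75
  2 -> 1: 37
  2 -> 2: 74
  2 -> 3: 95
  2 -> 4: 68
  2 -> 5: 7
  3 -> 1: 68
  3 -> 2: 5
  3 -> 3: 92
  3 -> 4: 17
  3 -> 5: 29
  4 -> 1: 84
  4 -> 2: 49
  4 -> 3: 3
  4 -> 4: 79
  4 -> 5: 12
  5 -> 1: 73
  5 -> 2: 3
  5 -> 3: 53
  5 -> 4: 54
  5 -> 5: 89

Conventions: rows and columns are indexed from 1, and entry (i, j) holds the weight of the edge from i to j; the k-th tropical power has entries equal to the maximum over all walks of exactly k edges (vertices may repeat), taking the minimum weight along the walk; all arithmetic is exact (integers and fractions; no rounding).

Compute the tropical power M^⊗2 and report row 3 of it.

M^⊗2:
  [83, 83, 89, 68, 75]
  [68, 74, 92, 68, 37]
  [68, 68, 92, 49, 68]
  [83, 84, 49, 79, 75]
  [73, 73, 53, 54, 89]
Answer: row 3 of M^⊗2 = [68, 68, 92, 49, 68]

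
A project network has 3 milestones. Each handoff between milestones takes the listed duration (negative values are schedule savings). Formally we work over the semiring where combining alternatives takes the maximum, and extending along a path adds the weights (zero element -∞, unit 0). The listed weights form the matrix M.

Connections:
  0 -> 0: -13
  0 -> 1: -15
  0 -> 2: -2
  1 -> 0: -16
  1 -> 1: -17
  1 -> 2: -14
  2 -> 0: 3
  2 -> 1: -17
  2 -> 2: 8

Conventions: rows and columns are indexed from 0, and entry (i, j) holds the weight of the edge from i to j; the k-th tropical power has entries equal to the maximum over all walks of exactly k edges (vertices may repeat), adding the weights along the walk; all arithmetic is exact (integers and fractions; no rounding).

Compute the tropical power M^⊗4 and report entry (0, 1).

M^⊗2:
  [1, -19, 6]
  [-11, -31, -6]
  [11, -9, 16]
M^⊗3:
  [9, -11, 14]
  [-3, -23, 2]
  [19, -1, 24]
M^⊗4:
  [17, -3, 22]
  [5, -15, 10]
  [27, 7, 32]
Key observation: the optimum is the walk 0->2->2->2->1, with weight (-2) + 8 + 8 + (-17) = -3.
Optimal value attained by: walk 0->2->2->2->1.
Answer: (M^⊗4)[0][1] = -3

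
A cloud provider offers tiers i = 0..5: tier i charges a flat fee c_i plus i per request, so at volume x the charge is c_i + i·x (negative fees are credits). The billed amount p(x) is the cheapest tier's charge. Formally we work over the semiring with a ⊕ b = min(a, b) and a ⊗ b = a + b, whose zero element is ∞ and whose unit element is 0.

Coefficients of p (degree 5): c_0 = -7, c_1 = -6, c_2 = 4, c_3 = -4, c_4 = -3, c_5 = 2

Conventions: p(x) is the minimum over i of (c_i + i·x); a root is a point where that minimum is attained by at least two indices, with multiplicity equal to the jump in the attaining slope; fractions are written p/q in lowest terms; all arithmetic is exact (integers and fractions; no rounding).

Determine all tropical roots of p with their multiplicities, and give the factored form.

hull edge (i=0, c=-7) to (i=4, c=-3): slope 1, span 4
hull edge (i=4, c=-3) to (i=5, c=2): slope 5, span 1
Factored form: p(x) = 2 ⊗ (x ⊕ (-5)) ⊗ (x ⊕ (-1)) ⊗ (x ⊕ (-1)) ⊗ (x ⊕ (-1)) ⊗ (x ⊕ (-1))
Answer: roots = -5 (mult 1), -1 (mult 4)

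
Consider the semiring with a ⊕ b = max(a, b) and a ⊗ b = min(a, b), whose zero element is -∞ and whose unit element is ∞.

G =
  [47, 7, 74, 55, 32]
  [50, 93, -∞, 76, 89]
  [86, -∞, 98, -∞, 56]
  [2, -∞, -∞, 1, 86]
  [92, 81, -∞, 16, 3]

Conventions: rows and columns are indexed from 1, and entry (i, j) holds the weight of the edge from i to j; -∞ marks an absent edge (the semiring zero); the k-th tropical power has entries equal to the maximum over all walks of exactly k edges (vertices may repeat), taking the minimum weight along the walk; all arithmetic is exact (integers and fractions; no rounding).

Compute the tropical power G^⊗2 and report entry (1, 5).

G^⊗2:
  [74, 32, 74, 47, 56]
  [89, 93, 50, 76, 89]
  [86, 56, 98, 55, 56]
  [86, 81, 2, 16, 3]
  [50, 81, 74, 76, 81]
Key observation: the optimum is the walk 1->3->5, with weight 74 min 56 = 56.
Optimal value attained by: walk 1->3->5.
Answer: (G^⊗2)[1][5] = 56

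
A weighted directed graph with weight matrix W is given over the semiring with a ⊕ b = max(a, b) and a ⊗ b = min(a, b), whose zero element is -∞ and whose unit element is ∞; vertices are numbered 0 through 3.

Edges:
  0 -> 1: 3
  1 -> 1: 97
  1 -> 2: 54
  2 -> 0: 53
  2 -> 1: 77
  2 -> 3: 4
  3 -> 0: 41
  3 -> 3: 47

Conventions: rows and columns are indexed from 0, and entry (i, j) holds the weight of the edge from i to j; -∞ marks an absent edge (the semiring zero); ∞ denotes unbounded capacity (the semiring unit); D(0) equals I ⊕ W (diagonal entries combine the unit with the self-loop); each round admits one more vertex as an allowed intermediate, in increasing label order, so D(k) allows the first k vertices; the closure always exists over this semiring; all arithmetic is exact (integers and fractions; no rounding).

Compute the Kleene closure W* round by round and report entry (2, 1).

D(0):
  [∞, 3, -∞, -∞]
  [-∞, ∞, 54, -∞]
  [53, 77, ∞, 4]
  [41, -∞, -∞, ∞]
D(1):
  [∞, 3, -∞, -∞]
  [-∞, ∞, 54, -∞]
  [53, 77, ∞, 4]
  [41, 3, -∞, ∞]
D(2):
  [∞, 3, 3, -∞]
  [-∞, ∞, 54, -∞]
  [53, 77, ∞, 4]
  [41, 3, 3, ∞]
D(3):
  [∞, 3, 3, 3]
  [53, ∞, 54, 4]
  [53, 77, ∞, 4]
  [41, 3, 3, ∞]
D(4):
  [∞, 3, 3, 3]
  [53, ∞, 54, 4]
  [53, 77, ∞, 4]
  [41, 3, 3, ∞]
Answer: W*[2][1] = 77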